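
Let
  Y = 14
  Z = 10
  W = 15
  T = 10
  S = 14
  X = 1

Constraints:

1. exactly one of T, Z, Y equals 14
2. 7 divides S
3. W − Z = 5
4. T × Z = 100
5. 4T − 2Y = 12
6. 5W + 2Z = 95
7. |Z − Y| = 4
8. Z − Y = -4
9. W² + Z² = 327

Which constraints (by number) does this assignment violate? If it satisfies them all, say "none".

Constraint 9 does not hold.

1. T=10, Z=10, Y=14; 1 of them equals 14 — satisfied.
2. 14 / 7 = 2, so 7 divides 14 — satisfied.
3. W − Z = 15 − 10 = 5 — satisfied.
4. T × Z = 10 × 10 = 100 — satisfied.
5. 4T − 2Y = 4(10) − 2(14) = 12 — satisfied.
6. 5W + 2Z = 5(15) + 2(10) = 95 — satisfied.
7. |10 − 14| = 4 — satisfied.
8. Z − Y = 10 − 14 = -4 — satisfied.
9. W² + Z² = 15² + 10² = 225 + 100 = 325, not 327 — violated.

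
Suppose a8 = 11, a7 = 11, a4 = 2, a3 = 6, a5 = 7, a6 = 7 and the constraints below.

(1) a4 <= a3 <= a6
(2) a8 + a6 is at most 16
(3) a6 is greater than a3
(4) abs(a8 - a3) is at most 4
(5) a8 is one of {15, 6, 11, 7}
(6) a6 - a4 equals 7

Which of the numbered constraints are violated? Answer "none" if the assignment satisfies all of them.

(1) values 2 <= 6 <= 7 — holds.
(2) a8 + a6 = 11 + 7 = 18; 18 > 16, bound 16 not met — fails.
(3) a6 = 7, a3 = 6; 7 > 6 — holds.
(4) abs(11 - 6) = 5; 5 > 4, exceeds bound 4 — fails.
(5) a8 = 11 is in {15, 6, 11, 7} — holds.
(6) a6 - a4 = 7 - 2 = 5, not 7 — fails.

Constraints 2, 4, and 6 are violated.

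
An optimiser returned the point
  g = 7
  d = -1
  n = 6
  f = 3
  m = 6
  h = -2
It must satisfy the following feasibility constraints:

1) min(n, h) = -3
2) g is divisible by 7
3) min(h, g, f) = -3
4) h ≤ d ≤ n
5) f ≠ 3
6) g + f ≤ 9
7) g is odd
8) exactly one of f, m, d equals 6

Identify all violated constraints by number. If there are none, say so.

1) min(6, -2) = -2, not -3 — violated.
2) 7 / 7 = 1, so 7 divides 7 — satisfied.
3) min(-2, 7, 3) = -2, not -3 — violated.
4) values -2 ≤ -1 ≤ 6 — satisfied.
5) f = 3, but 3 is required to differ — violated.
6) g + f = 7 + 3 = 10; 10 > 9, bound 9 not met — violated.
7) g = 7 is odd — satisfied.
8) f=3, m=6, d=-1; 1 of them equals 6 — satisfied.

Constraints 1, 3, 5, and 6 are violated.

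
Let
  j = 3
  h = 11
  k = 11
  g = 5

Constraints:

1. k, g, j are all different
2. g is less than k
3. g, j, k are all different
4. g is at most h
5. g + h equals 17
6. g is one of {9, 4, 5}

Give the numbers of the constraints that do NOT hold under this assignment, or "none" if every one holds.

Constraint 5 is violated.

1. values 11, 5, 3 are pairwise distinct  OK
2. g = 5, k = 11; 5 < 11  OK
3. values 5, 3, 11 are pairwise distinct  OK
4. g = 5, h = 11; 5 ≤ 11  OK
5. g + h = 5 + 11 = 16, not 17  FAIL
6. g = 5 is in {9, 4, 5}  OK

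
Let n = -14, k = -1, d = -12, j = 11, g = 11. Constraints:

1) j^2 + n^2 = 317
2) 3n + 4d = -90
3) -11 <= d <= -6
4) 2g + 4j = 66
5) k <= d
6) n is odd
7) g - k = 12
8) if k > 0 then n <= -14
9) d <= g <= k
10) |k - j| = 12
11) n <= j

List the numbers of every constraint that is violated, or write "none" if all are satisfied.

The assignment fails constraints 3, 5, 6, 9.

1) j^2 + n^2 = 11^2 + (-14)^2 = 121 + 196 = 317  holds
2) 3n + 4d = 3(-14) + 4(-12) = -90  holds
3) d = -12 is outside [-11, -6]  fails
4) 2g + 4j = 2(11) + 4(11) = 66  holds
5) k = -1, d = -12; -1 > -12 (want ≤)  fails
6) n = -14 is even  fails
7) g - k = 11 - (-1) = 12  holds
8) k = -1, not > 0; antecedent false, conditional vacuously true  holds
9) values -12, 11, -1; g = 11 is not <= k = -1  fails
10) |-1 - 11| = 12  holds
11) n = -14, j = 11; -14 ≤ 11  holds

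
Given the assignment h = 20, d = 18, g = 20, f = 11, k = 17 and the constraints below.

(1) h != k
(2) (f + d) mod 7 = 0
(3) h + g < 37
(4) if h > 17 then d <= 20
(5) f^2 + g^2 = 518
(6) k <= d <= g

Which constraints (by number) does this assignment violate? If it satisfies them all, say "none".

(1) h = 20, k = 17; distinct  holds
(2) f + d = 29; 29 mod 7 = 1, not 0  fails
(3) h + g = 20 + 20 = 40; 40 ≥ 37, bound 37 not met  fails
(4) h = 20 > 17, so we need d ≤ 20; d = 18 ≤ 20  holds
(5) f^2 + g^2 = 11^2 + 20^2 = 121 + 400 = 521, not 518  fails
(6) values 17 <= 18 <= 20  holds

The assignment fails constraints 2, 3, and 5.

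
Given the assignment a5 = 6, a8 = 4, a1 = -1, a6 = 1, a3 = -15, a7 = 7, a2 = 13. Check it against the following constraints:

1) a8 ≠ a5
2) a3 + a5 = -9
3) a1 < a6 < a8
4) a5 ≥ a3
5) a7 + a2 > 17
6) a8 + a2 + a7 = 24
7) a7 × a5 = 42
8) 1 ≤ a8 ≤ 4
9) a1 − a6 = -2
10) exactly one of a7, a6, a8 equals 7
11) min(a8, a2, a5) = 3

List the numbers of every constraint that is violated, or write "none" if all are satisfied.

1) a8 = 4, a5 = 6; distinct  ✓
2) a3 + a5 = -15 + 6 = -9  ✓
3) values -1 < 1 < 4  ✓
4) a5 = 6, a3 = -15; 6 ≥ -15  ✓
5) a7 + a2 = 7 + 13 = 20; 20 > 17  ✓
6) a8 + a2 + a7 = 4 + 13 + 7 = 24  ✓
7) a7 × a5 = 7 × 6 = 42  ✓
8) a8 = 4 lies in [1, 4]  ✓
9) a1 − a6 = -1 − 1 = -2  ✓
10) a7=7, a6=1, a8=4; 1 of them equals 7  ✓
11) min(4, 13, 6) = 4, not 3  ✗

Constraint 11 does not hold.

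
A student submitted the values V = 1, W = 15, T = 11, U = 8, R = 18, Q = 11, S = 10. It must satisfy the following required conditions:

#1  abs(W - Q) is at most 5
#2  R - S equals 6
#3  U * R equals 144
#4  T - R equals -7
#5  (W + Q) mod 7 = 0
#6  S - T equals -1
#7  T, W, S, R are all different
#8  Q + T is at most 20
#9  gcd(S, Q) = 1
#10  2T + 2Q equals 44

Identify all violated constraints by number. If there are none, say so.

Constraints 2, 5, and 8 do not hold.

#1 abs(15 - 11) = 4; 4 ≤ 5  holds
#2 R - S = 18 - 10 = 8, not 6  fails
#3 U * R = 8 * 18 = 144  holds
#4 T - R = 11 - 18 = -7  holds
#5 W + Q = 26; 26 mod 7 = 5, not 0  fails
#6 S - T = 10 - 11 = -1  holds
#7 values 11, 15, 10, 18 are pairwise distinct  holds
#8 Q + T = 11 + 11 = 22; 22 > 20, bound 20 not met  fails
#9 gcd(10, 11) = 1  holds
#10 2T + 2Q = 2(11) + 2(11) = 44  holds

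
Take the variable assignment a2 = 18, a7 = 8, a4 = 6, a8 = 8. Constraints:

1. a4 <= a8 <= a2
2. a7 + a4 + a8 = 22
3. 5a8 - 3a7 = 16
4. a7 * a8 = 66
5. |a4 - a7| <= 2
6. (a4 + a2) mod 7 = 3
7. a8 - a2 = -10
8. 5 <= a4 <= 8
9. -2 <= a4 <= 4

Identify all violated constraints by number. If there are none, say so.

The assignment fails constraints 4, 9.

1. values 6 <= 8 <= 18  true
2. a7 + a4 + a8 = 8 + 6 + 8 = 22  true
3. 5a8 - 3a7 = 5(8) - 3(8) = 16  true
4. a7 * a8 = 8 * 8 = 64, not 66  false
5. |6 - 8| = 2; 2 ≤ 2  true
6. a4 + a2 = 24; 24 mod 7 = 3  true
7. a8 - a2 = 8 - 18 = -10  true
8. a4 = 6 lies in [5, 8]  true
9. a4 = 6 is outside [-2, 4]  false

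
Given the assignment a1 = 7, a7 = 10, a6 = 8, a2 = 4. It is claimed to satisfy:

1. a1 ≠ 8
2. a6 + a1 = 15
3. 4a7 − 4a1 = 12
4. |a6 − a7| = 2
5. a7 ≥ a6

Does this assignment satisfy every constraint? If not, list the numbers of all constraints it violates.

None — every constraint holds.

1. a1 = 7, and 7 ≠ 8 — holds.
2. a6 + a1 = 8 + 7 = 15 — holds.
3. 4a7 − 4a1 = 4(10) − 4(7) = 12 — holds.
4. |8 − 10| = 2 — holds.
5. a7 = 10, a6 = 8; 10 ≥ 8 — holds.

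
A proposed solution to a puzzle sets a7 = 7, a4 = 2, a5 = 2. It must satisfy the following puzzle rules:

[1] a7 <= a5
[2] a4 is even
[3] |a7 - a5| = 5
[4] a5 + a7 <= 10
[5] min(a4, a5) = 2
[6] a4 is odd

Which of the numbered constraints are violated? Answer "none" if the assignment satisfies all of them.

[1] a7 = 7, a5 = 2; 7 > 2 (want ≤) — violated.
[2] a4 = 2 is even — OK.
[3] |7 - 2| = 5 — OK.
[4] a5 + a7 = 2 + 7 = 9; 9 ≤ 10 — OK.
[5] min(2, 2) = 2 — OK.
[6] a4 = 2 is even — violated.

The assignment fails constraints 1, 6.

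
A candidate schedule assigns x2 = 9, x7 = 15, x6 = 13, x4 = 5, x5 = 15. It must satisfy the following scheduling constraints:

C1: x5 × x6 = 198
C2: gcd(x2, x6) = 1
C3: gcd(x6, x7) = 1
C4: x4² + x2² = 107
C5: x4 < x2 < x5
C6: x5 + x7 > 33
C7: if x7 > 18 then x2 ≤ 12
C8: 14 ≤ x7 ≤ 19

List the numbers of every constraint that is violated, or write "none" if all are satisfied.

C1: x5 × x6 = 15 × 13 = 195, not 198 — violated.
C2: gcd(9, 13) = 1 — satisfied.
C3: gcd(13, 15) = 1 — satisfied.
C4: x4² + x2² = 5² + 9² = 25 + 81 = 106, not 107 — violated.
C5: values 5 < 9 < 15 — satisfied.
C6: x5 + x7 = 15 + 15 = 30; 30 ≤ 33, bound 33 not met — violated.
C7: x7 = 15, not > 18; antecedent false, conditional vacuously true — satisfied.
C8: x7 = 15 lies in [14, 19] — satisfied.

Violated: 1, 4, and 6.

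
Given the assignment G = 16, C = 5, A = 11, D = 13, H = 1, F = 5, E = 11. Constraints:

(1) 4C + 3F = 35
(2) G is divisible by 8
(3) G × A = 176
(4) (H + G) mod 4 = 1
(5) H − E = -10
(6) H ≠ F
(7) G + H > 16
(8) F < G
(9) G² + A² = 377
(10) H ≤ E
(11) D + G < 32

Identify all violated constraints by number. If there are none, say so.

(1) 4C + 3F = 4(5) + 3(5) = 35  yes
(2) 16 / 8 = 2, so 8 divides 16  yes
(3) G × A = 16 × 11 = 176  yes
(4) H + G = 17; 17 mod 4 = 1  yes
(5) H − E = 1 − 11 = -10  yes
(6) H = 1, F = 5; distinct  yes
(7) G + H = 16 + 1 = 17; 17 > 16  yes
(8) F = 5, G = 16; 5 < 16  yes
(9) G² + A² = 16² + 11² = 256 + 121 = 377  yes
(10) H = 1, E = 11; 1 ≤ 11  yes
(11) D + G = 13 + 16 = 29; 29 < 32  yes

The assignment satisfies every constraint.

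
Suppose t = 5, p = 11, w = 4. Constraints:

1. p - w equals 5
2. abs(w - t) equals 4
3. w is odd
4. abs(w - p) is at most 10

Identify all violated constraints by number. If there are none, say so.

1. p - w = 11 - 4 = 7, not 5  FAIL
2. abs(4 - 5) = 1, not 4  FAIL
3. w = 4 is even  FAIL
4. abs(4 - 11) = 7; 7 ≤ 10  OK

Constraints 1, 2, and 3 do not hold.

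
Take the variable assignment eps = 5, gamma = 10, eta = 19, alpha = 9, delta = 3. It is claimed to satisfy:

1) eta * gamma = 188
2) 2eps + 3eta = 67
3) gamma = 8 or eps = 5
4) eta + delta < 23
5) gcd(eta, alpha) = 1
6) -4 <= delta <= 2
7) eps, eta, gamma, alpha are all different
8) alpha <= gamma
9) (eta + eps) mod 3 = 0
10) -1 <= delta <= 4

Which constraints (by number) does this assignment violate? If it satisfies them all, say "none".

1) eta * gamma = 19 * 10 = 190, not 188 — does not hold.
2) 2eps + 3eta = 2(5) + 3(19) = 67 — holds.
3) gamma = 10 ≠ 8, but eps = 5 = 5 (second disjunct) — holds.
4) eta + delta = 19 + 3 = 22; 22 < 23 — holds.
5) gcd(19, 9) = 1 — holds.
6) delta = 3 is outside [-4, 2] — does not hold.
7) values 5, 19, 10, 9 are pairwise distinct — holds.
8) alpha = 9, gamma = 10; 9 ≤ 10 — holds.
9) eta + eps = 24; 24 mod 3 = 0 — holds.
10) delta = 3 lies in [-1, 4] — holds.

Constraints 1 and 6 do not hold.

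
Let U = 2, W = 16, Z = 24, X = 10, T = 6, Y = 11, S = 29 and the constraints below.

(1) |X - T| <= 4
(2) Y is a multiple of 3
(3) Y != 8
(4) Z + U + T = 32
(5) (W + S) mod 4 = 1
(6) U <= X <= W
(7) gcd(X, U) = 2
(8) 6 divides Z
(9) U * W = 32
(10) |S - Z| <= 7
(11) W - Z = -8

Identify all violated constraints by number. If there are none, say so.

Constraint 2 is violated.

(1) |10 - 6| = 4; 4 ≤ 4 — holds.
(2) 11 = 3*3 + 2, so 3 does not divide 11 — fails.
(3) Y = 11, and 11 ≠ 8 — holds.
(4) Z + U + T = 24 + 2 + 6 = 32 — holds.
(5) W + S = 45; 45 mod 4 = 1 — holds.
(6) values 2 <= 10 <= 16 — holds.
(7) gcd(10, 2) = 2 — holds.
(8) 24 / 6 = 4, so 6 divides 24 — holds.
(9) U * W = 2 * 16 = 32 — holds.
(10) |29 - 24| = 5; 5 ≤ 7 — holds.
(11) W - Z = 16 - 24 = -8 — holds.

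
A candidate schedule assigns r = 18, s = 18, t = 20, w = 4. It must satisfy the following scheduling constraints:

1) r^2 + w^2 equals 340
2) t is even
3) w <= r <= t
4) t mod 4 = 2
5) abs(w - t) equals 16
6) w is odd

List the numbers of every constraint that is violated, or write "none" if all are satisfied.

1) r^2 + w^2 = 18^2 + 4^2 = 324 + 16 = 340 — satisfied.
2) t = 20 is even — satisfied.
3) values 4 <= 18 <= 20 — satisfied.
4) 20 mod 4 = 0, not 2 — violated.
5) abs(4 - 20) = 16 — satisfied.
6) w = 4 is even — violated.

Constraints 4 and 6 do not hold.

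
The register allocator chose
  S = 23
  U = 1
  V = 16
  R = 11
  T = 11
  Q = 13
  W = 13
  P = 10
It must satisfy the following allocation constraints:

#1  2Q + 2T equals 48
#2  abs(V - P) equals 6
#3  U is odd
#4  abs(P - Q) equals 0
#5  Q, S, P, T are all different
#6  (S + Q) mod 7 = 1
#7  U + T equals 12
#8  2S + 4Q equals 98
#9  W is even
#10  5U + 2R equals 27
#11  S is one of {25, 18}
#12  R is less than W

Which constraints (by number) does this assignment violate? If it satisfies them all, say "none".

#1 2Q + 2T = 2(13) + 2(11) = 48  ✓
#2 abs(16 - 10) = 6  ✓
#3 U = 1 is odd  ✓
#4 abs(10 - 13) = 3, not 0  ✗
#5 values 13, 23, 10, 11 are pairwise distinct  ✓
#6 S + Q = 36; 36 mod 7 = 1  ✓
#7 U + T = 1 + 11 = 12  ✓
#8 2S + 4Q = 2(23) + 4(13) = 98  ✓
#9 W = 13 is odd  ✗
#10 5U + 2R = 5(1) + 2(11) = 27  ✓
#11 S = 23 is not in {25, 18}  ✗
#12 R = 11, W = 13; 11 < 13  ✓

No — constraints 4, 9, and 11 are not satisfied.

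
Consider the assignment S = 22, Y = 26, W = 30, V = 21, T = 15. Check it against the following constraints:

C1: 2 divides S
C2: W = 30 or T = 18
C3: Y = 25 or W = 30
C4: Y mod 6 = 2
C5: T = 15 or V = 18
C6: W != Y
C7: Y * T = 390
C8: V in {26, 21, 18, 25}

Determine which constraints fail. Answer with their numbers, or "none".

C1: 22 / 2 = 11, so 2 divides 22 — holds.
C2: W = 30 = 30 (first disjunct) — holds.
C3: Y = 26 ≠ 25, but W = 30 = 30 (second disjunct) — holds.
C4: 26 mod 6 = 2 — holds.
C5: T = 15 = 15 (first disjunct) — holds.
C6: W = 30, Y = 26; distinct — holds.
C7: Y * T = 26 * 15 = 390 — holds.
C8: V = 21 is in {26, 21, 18, 25} — holds.

All constraints are satisfied.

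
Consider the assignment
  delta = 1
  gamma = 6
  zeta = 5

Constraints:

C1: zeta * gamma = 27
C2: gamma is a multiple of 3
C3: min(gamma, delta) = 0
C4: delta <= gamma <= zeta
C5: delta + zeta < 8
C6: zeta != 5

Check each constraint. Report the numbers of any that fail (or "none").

C1: zeta * gamma = 5 * 6 = 30, not 27 — does not hold.
C2: 6 / 3 = 2, so 3 divides 6 — holds.
C3: min(6, 1) = 1, not 0 — does not hold.
C4: values 1, 6, 5; gamma = 6 is not <= zeta = 5 — does not hold.
C5: delta + zeta = 1 + 5 = 6; 6 < 8 — holds.
C6: zeta = 5, but 5 is required to differ — does not hold.

Constraints 1, 3, 4, and 6 are violated.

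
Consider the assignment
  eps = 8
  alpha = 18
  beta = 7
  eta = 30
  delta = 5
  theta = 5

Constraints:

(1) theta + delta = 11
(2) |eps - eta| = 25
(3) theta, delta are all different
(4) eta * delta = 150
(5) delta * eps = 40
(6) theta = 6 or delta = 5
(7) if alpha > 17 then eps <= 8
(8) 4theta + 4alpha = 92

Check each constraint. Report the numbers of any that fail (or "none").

Violated: 1, 2, and 3.

(1) theta + delta = 5 + 5 = 10, not 11 — violated.
(2) |8 - 30| = 22, not 25 — violated.
(3) theta = delta = 5, not all different — violated.
(4) eta * delta = 30 * 5 = 150 — satisfied.
(5) delta * eps = 5 * 8 = 40 — satisfied.
(6) theta = 5 ≠ 6, but delta = 5 = 5 (second disjunct) — satisfied.
(7) alpha = 18 > 17, so we need eps ≤ 8; eps = 8 ≤ 8 — satisfied.
(8) 4theta + 4alpha = 4(5) + 4(18) = 92 — satisfied.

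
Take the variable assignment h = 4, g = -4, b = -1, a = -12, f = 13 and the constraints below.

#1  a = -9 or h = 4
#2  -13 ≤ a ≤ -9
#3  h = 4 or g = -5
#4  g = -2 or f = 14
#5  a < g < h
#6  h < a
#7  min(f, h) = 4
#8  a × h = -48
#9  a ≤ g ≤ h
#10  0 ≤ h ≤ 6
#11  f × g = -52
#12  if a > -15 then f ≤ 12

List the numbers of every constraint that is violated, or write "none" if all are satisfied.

#1 a = -12 ≠ -9, but h = 4 = 4 (second disjunct) — holds.
#2 a = -12 lies in [-13, -9] — holds.
#3 h = 4 = 4 (first disjunct) — holds.
#4 g = -4 ≠ -2 and f = 13 ≠ 14; both disjuncts false — fails.
#5 values -12 < -4 < 4 — holds.
#6 h = 4, a = -12; 4 ≥ -12 (want <) — fails.
#7 min(13, 4) = 4 — holds.
#8 a × h = -12 × 4 = -48 — holds.
#9 values -12 ≤ -4 ≤ 4 — holds.
#10 h = 4 lies in [0, 6] — holds.
#11 f × g = 13 × (-4) = -52 — holds.
#12 a = -12 > -15, so we need f ≤ 12; but f = 13 > 12 — fails.

Constraints 4, 6, 12 are violated.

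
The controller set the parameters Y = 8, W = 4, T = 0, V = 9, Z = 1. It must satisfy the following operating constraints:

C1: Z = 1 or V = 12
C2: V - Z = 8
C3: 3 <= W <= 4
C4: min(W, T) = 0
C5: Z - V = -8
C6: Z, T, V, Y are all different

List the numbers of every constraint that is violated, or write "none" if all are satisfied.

C1: Z = 1 = 1 (first disjunct) — satisfied.
C2: V - Z = 9 - 1 = 8 — satisfied.
C3: W = 4 lies in [3, 4] — satisfied.
C4: min(4, 0) = 0 — satisfied.
C5: Z - V = 1 - 9 = -8 — satisfied.
C6: values 1, 0, 9, 8 are pairwise distinct — satisfied.

None — every constraint holds.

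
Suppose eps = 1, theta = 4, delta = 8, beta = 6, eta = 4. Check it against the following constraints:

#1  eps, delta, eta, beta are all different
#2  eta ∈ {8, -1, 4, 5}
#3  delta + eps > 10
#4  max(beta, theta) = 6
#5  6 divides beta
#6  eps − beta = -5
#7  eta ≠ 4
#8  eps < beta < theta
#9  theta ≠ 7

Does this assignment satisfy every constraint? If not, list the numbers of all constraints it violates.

No — constraints 3, 7, 8 are not satisfied.

#1 values 1, 8, 4, 6 are pairwise distinct  ✓
#2 eta = 4 is in {8, -1, 4, 5}  ✓
#3 delta + eps = 8 + 1 = 9; 9 ≤ 10, bound 10 not met  ✗
#4 max(6, 4) = 6  ✓
#5 6 / 6 = 1, so 6 divides 6  ✓
#6 eps − beta = 1 − 6 = -5  ✓
#7 eta = 4, but 4 is required to differ  ✗
#8 values 1, 6, 4; beta = 6 is not < theta = 4  ✗
#9 theta = 4, and 4 ≠ 7  ✓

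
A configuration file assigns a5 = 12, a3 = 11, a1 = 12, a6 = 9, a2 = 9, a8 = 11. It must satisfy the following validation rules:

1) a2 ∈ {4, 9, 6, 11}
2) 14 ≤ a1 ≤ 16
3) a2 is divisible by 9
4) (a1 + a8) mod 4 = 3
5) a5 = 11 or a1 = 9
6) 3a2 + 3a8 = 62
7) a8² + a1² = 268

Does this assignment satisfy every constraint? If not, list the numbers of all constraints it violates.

1) a2 = 9 is in {4, 9, 6, 11} — satisfied.
2) a1 = 12 is outside [14, 16] — violated.
3) 9 / 9 = 1, so 9 divides 9 — satisfied.
4) a1 + a8 = 23; 23 mod 4 = 3 — satisfied.
5) a5 = 12 ≠ 11 and a1 = 12 ≠ 9; both disjuncts false — violated.
6) 3a2 + 3a8 = 3(9) + 3(11) = 60, not 62 — violated.
7) a8² + a1² = 11² + 12² = 121 + 144 = 265, not 268 — violated.

The assignment fails constraints 2, 5, 6, and 7.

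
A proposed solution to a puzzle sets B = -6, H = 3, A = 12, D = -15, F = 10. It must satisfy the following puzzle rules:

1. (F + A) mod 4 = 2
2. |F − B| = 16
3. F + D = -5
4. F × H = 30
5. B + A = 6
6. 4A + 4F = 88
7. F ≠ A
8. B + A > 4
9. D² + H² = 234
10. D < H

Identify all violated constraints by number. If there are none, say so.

1. F + A = 22; 22 mod 4 = 2  holds
2. |10 − (-6)| = 16  holds
3. F + D = 10 + (-15) = -5  holds
4. F × H = 10 × 3 = 30  holds
5. B + A = -6 + 12 = 6  holds
6. 4A + 4F = 4(12) + 4(10) = 88  holds
7. F = 10, A = 12; distinct  holds
8. B + A = -6 + 12 = 6; 6 > 4  holds
9. D² + H² = (-15)² + 3² = 225 + 9 = 234  holds
10. D = -15, H = 3; -15 < 3  holds

No violations.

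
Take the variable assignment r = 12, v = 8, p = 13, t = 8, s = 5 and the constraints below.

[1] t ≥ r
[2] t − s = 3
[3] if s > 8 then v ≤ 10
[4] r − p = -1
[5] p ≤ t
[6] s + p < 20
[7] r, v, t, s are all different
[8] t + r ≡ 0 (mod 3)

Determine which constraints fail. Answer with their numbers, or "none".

[1] t = 8, r = 12; 8 < 12 (want ≥) — violated.
[2] t − s = 8 − 5 = 3 — satisfied.
[3] s = 5, not > 8; antecedent false, conditional vacuously true — satisfied.
[4] r − p = 12 − 13 = -1 — satisfied.
[5] p = 13, t = 8; 13 > 8 (want ≤) — violated.
[6] s + p = 5 + 13 = 18; 18 < 20 — satisfied.
[7] v = t = 8, not all different — violated.
[8] t + r = 20; 20 mod 3 = 2, not 0 — violated.

Constraints 1, 5, 7, 8 do not hold.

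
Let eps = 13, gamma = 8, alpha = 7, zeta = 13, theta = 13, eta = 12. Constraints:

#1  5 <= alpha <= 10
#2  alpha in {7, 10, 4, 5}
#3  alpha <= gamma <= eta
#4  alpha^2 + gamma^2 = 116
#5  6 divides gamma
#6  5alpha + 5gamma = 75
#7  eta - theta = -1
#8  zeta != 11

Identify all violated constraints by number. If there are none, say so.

#1 alpha = 7 lies in [5, 10] — holds.
#2 alpha = 7 is in {7, 10, 4, 5} — holds.
#3 values 7 <= 8 <= 12 — holds.
#4 alpha^2 + gamma^2 = 7^2 + 8^2 = 49 + 64 = 113, not 116 — fails.
#5 8 = 6*1 + 2, so 6 does not divide 8 — fails.
#6 5alpha + 5gamma = 5(7) + 5(8) = 75 — holds.
#7 eta - theta = 12 - 13 = -1 — holds.
#8 zeta = 13, and 13 ≠ 11 — holds.

No — constraints 4, 5 are not satisfied.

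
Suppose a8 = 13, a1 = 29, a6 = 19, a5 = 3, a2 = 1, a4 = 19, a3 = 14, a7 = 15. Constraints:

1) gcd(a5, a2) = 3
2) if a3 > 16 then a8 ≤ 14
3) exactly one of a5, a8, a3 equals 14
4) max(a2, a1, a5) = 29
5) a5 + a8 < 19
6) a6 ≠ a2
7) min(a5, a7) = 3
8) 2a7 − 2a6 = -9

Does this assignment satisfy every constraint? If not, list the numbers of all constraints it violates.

Constraints 1 and 8 do not hold.

1) gcd(3, 1) = 1, not 3 — violated.
2) a3 = 14, not > 16; antecedent false, conditional vacuously true — satisfied.
3) a5=3, a8=13, a3=14; 1 of them equals 14 — satisfied.
4) max(1, 29, 3) = 29 — satisfied.
5) a5 + a8 = 3 + 13 = 16; 16 < 19 — satisfied.
6) a6 = 19, a2 = 1; distinct — satisfied.
7) min(3, 15) = 3 — satisfied.
8) 2a7 − 2a6 = 2(15) − 2(19) = -8, not -9 — violated.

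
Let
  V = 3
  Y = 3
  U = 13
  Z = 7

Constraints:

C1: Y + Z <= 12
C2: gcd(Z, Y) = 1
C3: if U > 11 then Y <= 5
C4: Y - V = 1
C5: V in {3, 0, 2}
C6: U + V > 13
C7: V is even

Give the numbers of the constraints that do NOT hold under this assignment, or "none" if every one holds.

C1: Y + Z = 3 + 7 = 10; 10 ≤ 12 — holds.
C2: gcd(7, 3) = 1 — holds.
C3: U = 13 > 11, so we need Y ≤ 5; Y = 3 ≤ 5 — holds.
C4: Y - V = 3 - 3 = 0, not 1 — fails.
C5: V = 3 is in {3, 0, 2} — holds.
C6: U + V = 13 + 3 = 16; 16 > 13 — holds.
C7: V = 3 is odd — fails.

Constraints 4 and 7 are violated.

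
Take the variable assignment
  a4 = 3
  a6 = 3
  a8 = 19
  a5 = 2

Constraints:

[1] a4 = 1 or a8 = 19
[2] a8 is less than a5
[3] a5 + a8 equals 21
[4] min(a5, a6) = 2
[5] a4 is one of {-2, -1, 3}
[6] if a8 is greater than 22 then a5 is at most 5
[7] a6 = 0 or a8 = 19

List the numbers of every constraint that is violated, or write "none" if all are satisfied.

Violated: 2.

[1] a4 = 3 ≠ 1, but a8 = 19 = 19 (second disjunct) — holds.
[2] a8 = 19, a5 = 2; 19 ≥ 2 (want <) — does not hold.
[3] a5 + a8 = 2 + 19 = 21 — holds.
[4] min(2, 3) = 2 — holds.
[5] a4 = 3 is in {-2, -1, 3} — holds.
[6] a8 = 19, not > 22; antecedent false, conditional vacuously true — holds.
[7] a6 = 3 ≠ 0, but a8 = 19 = 19 (second disjunct) — holds.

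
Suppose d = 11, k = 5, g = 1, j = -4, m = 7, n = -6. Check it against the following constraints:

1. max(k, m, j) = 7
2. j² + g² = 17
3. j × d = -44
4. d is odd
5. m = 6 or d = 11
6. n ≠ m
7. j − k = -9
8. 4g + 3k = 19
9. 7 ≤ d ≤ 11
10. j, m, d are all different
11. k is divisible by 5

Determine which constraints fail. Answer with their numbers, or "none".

The assignment satisfies every constraint.

1. max(5, 7, -4) = 7 — satisfied.
2. j² + g² = (-4)² + 1² = 16 + 1 = 17 — satisfied.
3. j × d = -4 × 11 = -44 — satisfied.
4. d = 11 is odd — satisfied.
5. m = 7 ≠ 6, but d = 11 = 11 (second disjunct) — satisfied.
6. n = -6, m = 7; distinct — satisfied.
7. j − k = -4 − 5 = -9 — satisfied.
8. 4g + 3k = 4(1) + 3(5) = 19 — satisfied.
9. d = 11 lies in [7, 11] — satisfied.
10. values -4, 7, 11 are pairwise distinct — satisfied.
11. 5 / 5 = 1, so 5 divides 5 — satisfied.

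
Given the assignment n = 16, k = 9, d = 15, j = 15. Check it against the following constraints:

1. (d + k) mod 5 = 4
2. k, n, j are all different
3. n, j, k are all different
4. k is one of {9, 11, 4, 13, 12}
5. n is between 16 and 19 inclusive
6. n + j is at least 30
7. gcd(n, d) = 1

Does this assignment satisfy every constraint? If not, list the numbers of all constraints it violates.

1. d + k = 24; 24 mod 5 = 4 — holds.
2. values 9, 16, 15 are pairwise distinct — holds.
3. values 16, 15, 9 are pairwise distinct — holds.
4. k = 9 is in {9, 11, 4, 13, 12} — holds.
5. n = 16 lies in [16, 19] — holds.
6. n + j = 16 + 15 = 31; 31 ≥ 30 — holds.
7. gcd(16, 15) = 1 — holds.

No violations.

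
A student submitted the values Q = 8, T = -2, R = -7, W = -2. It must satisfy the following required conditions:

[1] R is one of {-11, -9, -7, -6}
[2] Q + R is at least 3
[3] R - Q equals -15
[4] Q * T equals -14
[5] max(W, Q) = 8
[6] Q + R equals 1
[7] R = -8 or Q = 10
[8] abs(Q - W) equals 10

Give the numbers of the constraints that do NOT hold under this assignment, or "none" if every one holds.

The assignment fails constraints 2, 4, 7.

[1] R = -7 is in {-11, -9, -7, -6}  true
[2] Q + R = 8 + (-7) = 1; 1 < 3, bound 3 not met  false
[3] R - Q = -7 - 8 = -15  true
[4] Q * T = 8 * (-2) = -16, not -14  false
[5] max(-2, 8) = 8  true
[6] Q + R = 8 + (-7) = 1  true
[7] R = -7 ≠ -8 and Q = 8 ≠ 10; both disjuncts false  false
[8] abs(8 - (-2)) = 10  true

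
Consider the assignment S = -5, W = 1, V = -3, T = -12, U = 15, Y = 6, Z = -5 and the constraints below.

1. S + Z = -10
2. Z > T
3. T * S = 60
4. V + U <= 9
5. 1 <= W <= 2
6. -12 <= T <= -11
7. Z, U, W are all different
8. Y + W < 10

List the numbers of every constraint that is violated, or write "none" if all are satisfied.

Constraint 4 is violated.

1. S + Z = -5 + (-5) = -10 — OK.
2. Z = -5, T = -12; -5 > -12 — OK.
3. T * S = -12 * (-5) = 60 — OK.
4. V + U = -3 + 15 = 12; 12 > 9, bound 9 not met — violated.
5. W = 1 lies in [1, 2] — OK.
6. T = -12 lies in [-12, -11] — OK.
7. values -5, 15, 1 are pairwise distinct — OK.
8. Y + W = 6 + 1 = 7; 7 < 10 — OK.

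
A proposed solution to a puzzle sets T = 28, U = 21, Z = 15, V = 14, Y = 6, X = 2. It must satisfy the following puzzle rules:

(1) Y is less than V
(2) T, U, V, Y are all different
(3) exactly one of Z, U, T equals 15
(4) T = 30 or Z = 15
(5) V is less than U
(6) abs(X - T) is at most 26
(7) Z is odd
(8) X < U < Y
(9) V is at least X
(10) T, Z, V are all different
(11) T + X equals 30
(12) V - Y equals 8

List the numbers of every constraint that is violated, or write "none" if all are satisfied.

Constraint 8 is violated.

(1) Y = 6, V = 14; 6 < 14  ✔
(2) values 28, 21, 14, 6 are pairwise distinct  ✔
(3) Z=15, U=21, T=28; 1 of them equals 15  ✔
(4) T = 28 ≠ 30, but Z = 15 = 15 (second disjunct)  ✔
(5) V = 14, U = 21; 14 < 21  ✔
(6) abs(2 - 28) = 26; 26 ≤ 26  ✔
(7) Z = 15 is odd  ✔
(8) values 2, 21, 6; U = 21 is not < Y = 6  ✘
(9) V = 14, X = 2; 14 ≥ 2  ✔
(10) values 28, 15, 14 are pairwise distinct  ✔
(11) T + X = 28 + 2 = 30  ✔
(12) V - Y = 14 - 6 = 8  ✔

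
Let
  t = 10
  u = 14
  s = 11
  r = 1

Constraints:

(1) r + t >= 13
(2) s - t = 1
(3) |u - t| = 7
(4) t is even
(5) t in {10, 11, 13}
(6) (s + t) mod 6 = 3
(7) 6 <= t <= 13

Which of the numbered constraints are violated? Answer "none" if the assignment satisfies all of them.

The assignment fails constraints 1 and 3.

(1) r + t = 1 + 10 = 11; 11 < 13, bound 13 not met  ✗
(2) s - t = 11 - 10 = 1  ✓
(3) |14 - 10| = 4, not 7  ✗
(4) t = 10 is even  ✓
(5) t = 10 is in {10, 11, 13}  ✓
(6) s + t = 21; 21 mod 6 = 3  ✓
(7) t = 10 lies in [6, 13]  ✓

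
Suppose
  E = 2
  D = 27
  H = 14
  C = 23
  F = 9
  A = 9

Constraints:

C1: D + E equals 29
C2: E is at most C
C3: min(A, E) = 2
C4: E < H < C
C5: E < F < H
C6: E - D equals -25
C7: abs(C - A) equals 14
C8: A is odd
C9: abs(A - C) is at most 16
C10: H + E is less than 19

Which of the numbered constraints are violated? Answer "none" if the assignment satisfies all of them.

Yes — all constraints hold.

C1: D + E = 27 + 2 = 29  holds
C2: E = 2, C = 23; 2 ≤ 23  holds
C3: min(9, 2) = 2  holds
C4: values 2 < 14 < 23  holds
C5: values 2 < 9 < 14  holds
C6: E - D = 2 - 27 = -25  holds
C7: abs(23 - 9) = 14  holds
C8: A = 9 is odd  holds
C9: abs(9 - 23) = 14; 14 ≤ 16  holds
C10: H + E = 14 + 2 = 16; 16 < 19  holds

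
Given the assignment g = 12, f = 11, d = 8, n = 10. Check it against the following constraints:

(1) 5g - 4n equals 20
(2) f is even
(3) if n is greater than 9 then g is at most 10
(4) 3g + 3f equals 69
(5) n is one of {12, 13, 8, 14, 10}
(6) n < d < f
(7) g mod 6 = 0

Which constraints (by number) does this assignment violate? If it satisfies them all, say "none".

Violated: 2, 3, and 6.

(1) 5g - 4n = 5(12) - 4(10) = 20 — holds.
(2) f = 11 is odd — fails.
(3) n = 10 > 9, so we need g ≤ 10; but g = 12 > 10 — fails.
(4) 3g + 3f = 3(12) + 3(11) = 69 — holds.
(5) n = 10 is in {12, 13, 8, 14, 10} — holds.
(6) values 10, 8, 11; n = 10 is not < d = 8 — fails.
(7) 12 mod 6 = 0 — holds.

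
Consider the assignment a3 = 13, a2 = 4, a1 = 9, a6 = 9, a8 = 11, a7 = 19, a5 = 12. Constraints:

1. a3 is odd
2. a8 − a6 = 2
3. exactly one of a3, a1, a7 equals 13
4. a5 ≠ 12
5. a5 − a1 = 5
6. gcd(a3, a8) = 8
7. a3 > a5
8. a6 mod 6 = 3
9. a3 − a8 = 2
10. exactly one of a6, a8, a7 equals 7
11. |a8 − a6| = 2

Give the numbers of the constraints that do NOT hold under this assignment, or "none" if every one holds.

1. a3 = 13 is odd  ✔
2. a8 − a6 = 11 − 9 = 2  ✔
3. a3=13, a1=9, a7=19; 1 of them equals 13  ✔
4. a5 = 12, but 12 is required to differ  ✘
5. a5 − a1 = 12 − 9 = 3, not 5  ✘
6. gcd(13, 11) = 1, not 8  ✘
7. a3 = 13, a5 = 12; 13 > 12  ✔
8. 9 mod 6 = 3  ✔
9. a3 − a8 = 13 − 11 = 2  ✔
10. a6=9, a8=11, a7=19; 0 of them equal 7, not exactly one  ✘
11. |11 − 9| = 2  ✔

Constraints 4, 5, 6, and 10 do not hold.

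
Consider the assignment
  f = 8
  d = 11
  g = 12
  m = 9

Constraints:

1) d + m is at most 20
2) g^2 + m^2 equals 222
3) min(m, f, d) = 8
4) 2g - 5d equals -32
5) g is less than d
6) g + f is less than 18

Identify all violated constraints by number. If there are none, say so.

1) d + m = 11 + 9 = 20; 20 ≤ 20  holds
2) g^2 + m^2 = 12^2 + 9^2 = 144 + 81 = 225, not 222  fails
3) min(9, 8, 11) = 8  holds
4) 2g - 5d = 2(12) - 5(11) = -31, not -32  fails
5) g = 12, d = 11; 12 ≥ 11 (want <)  fails
6) g + f = 12 + 8 = 20; 20 ≥ 18, bound 18 not met  fails

Violated: 2, 4, 5, 6.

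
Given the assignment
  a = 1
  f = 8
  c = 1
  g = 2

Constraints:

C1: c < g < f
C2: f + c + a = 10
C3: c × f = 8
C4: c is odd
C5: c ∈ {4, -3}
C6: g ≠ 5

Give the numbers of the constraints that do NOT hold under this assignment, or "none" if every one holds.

The assignment fails constraint 5.

C1: values 1 < 2 < 8  holds
C2: f + c + a = 8 + 1 + 1 = 10  holds
C3: c × f = 1 × 8 = 8  holds
C4: c = 1 is odd  holds
C5: c = 1 is not in {4, -3}  fails
C6: g = 2, and 2 ≠ 5  holds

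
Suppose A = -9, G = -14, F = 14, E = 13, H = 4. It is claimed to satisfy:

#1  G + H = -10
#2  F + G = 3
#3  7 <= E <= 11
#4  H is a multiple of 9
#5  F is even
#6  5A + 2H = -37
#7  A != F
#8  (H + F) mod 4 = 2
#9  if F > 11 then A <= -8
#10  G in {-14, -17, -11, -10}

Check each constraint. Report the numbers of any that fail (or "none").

No — constraints 2, 3, and 4 are not satisfied.

#1 G + H = -14 + 4 = -10 — holds.
#2 F + G = 14 + (-14) = 0, not 3 — fails.
#3 E = 13 is outside [7, 11] — fails.
#4 4 = 9*0 + 4, so 9 does not divide 4 — fails.
#5 F = 14 is even — holds.
#6 5A + 2H = 5(-9) + 2(4) = -37 — holds.
#7 A = -9, F = 14; distinct — holds.
#8 H + F = 18; 18 mod 4 = 2 — holds.
#9 F = 14 > 11, so we need A ≤ -8; A = -9 ≤ -8 — holds.
#10 G = -14 is in {-14, -17, -11, -10} — holds.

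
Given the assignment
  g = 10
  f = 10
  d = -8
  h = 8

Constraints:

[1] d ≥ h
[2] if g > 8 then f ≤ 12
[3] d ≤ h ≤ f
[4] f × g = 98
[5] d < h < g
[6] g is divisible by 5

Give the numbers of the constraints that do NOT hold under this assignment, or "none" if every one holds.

The assignment fails constraints 1, 4.

[1] d = -8, h = 8; -8 < 8 (want ≥)  fails
[2] g = 10 > 8, so we need f ≤ 12; f = 10 ≤ 12  holds
[3] values -8 ≤ 8 ≤ 10  holds
[4] f × g = 10 × 10 = 100, not 98  fails
[5] values -8 < 8 < 10  holds
[6] 10 / 5 = 2, so 5 divides 10  holds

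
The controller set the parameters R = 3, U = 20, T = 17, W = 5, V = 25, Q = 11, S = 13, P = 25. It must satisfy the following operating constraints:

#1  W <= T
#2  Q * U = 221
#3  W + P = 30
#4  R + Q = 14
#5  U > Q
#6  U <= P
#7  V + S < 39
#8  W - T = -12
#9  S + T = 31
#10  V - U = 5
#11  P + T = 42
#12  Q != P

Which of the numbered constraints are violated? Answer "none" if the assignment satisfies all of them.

Violated: 2 and 9.

#1 W = 5, T = 17; 5 ≤ 17 — OK.
#2 Q * U = 11 * 20 = 220, not 221 — violated.
#3 W + P = 5 + 25 = 30 — OK.
#4 R + Q = 3 + 11 = 14 — OK.
#5 U = 20, Q = 11; 20 > 11 — OK.
#6 U = 20, P = 25; 20 ≤ 25 — OK.
#7 V + S = 25 + 13 = 38; 38 < 39 — OK.
#8 W - T = 5 - 17 = -12 — OK.
#9 S + T = 13 + 17 = 30, not 31 — violated.
#10 V - U = 25 - 20 = 5 — OK.
#11 P + T = 25 + 17 = 42 — OK.
#12 Q = 11, P = 25; distinct — OK.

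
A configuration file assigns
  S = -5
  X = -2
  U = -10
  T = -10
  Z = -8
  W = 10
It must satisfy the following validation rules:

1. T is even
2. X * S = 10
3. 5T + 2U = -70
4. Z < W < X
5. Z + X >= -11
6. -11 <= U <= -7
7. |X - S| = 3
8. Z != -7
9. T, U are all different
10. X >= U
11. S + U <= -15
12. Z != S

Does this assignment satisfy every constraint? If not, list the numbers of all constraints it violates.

No — constraints 4 and 9 are not satisfied.

1. T = -10 is even  yes
2. X * S = -2 * (-5) = 10  yes
3. 5T + 2U = 5(-10) + 2(-10) = -70  yes
4. values -8, 10, -2; W = 10 is not < X = -2  no
5. Z + X = -8 + (-2) = -10; -10 ≥ -11  yes
6. U = -10 lies in [-11, -7]  yes
7. |-2 - (-5)| = 3  yes
8. Z = -8, and -8 ≠ -7  yes
9. T = U = -10, not all different  no
10. X = -2, U = -10; -2 ≥ -10  yes
11. S + U = -5 + (-10) = -15; -15 ≤ -15  yes
12. Z = -8, S = -5; distinct  yes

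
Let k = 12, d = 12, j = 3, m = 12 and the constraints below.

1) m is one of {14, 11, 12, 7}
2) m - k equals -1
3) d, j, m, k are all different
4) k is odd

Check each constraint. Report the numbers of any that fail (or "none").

No — constraints 2, 3, 4 are not satisfied.

1) m = 12 is in {14, 11, 12, 7}  ✓
2) m - k = 12 - 12 = 0, not -1  ✗
3) d = m = 12, not all different  ✗
4) k = 12 is even  ✗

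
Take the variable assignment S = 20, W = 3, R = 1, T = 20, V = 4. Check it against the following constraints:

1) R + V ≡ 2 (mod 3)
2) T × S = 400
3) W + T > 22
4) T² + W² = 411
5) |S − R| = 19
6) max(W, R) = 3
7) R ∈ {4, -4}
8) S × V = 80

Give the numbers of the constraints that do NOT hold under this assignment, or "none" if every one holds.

1) R + V = 5; 5 mod 3 = 2  ✔
2) T × S = 20 × 20 = 400  ✔
3) W + T = 3 + 20 = 23; 23 > 22  ✔
4) T² + W² = 20² + 3² = 400 + 9 = 409, not 411  ✘
5) |20 − 1| = 19  ✔
6) max(3, 1) = 3  ✔
7) R = 1 is not in {4, -4}  ✘
8) S × V = 20 × 4 = 80  ✔

Constraints 4 and 7 are violated.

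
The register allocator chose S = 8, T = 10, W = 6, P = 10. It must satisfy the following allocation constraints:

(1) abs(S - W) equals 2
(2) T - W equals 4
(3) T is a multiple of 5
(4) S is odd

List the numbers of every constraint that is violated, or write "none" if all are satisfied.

(1) abs(8 - 6) = 2 — holds.
(2) T - W = 10 - 6 = 4 — holds.
(3) 10 / 5 = 2, so 5 divides 10 — holds.
(4) S = 8 is even — fails.

No — constraint 4 is not satisfied.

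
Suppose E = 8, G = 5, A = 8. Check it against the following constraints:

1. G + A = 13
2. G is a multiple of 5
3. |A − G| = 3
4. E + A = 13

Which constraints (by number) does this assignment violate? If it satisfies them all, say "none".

1. G + A = 5 + 8 = 13 — holds.
2. 5 / 5 = 1, so 5 divides 5 — holds.
3. |8 − 5| = 3 — holds.
4. E + A = 8 + 8 = 16, not 13 — does not hold.

The assignment fails constraint 4.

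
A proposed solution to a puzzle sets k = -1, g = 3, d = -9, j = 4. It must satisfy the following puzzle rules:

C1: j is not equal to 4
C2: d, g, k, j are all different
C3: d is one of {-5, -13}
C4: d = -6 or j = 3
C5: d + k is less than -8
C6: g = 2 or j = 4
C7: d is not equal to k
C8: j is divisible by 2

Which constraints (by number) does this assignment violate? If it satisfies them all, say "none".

C1: j = 4, but 4 is required to differ — does not hold.
C2: values -9, 3, -1, 4 are pairwise distinct — holds.
C3: d = -9 is not in {-5, -13} — does not hold.
C4: d = -9 ≠ -6 and j = 4 ≠ 3; both disjuncts false — does not hold.
C5: d + k = -9 + (-1) = -10; -10 < -8 — holds.
C6: g = 3 ≠ 2, but j = 4 = 4 (second disjunct) — holds.
C7: d = -9, k = -1; distinct — holds.
C8: 4 / 2 = 2, so 2 divides 4 — holds.

No — constraints 1, 3, 4 are not satisfied.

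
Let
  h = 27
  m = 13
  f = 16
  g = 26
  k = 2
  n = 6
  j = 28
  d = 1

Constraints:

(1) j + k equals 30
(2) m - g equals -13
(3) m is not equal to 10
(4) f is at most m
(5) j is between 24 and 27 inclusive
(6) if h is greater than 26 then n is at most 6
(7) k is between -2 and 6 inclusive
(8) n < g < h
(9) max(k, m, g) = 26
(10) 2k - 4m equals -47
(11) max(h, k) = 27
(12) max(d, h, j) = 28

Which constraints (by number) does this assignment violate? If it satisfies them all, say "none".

The assignment fails constraints 4, 5, and 10.

(1) j + k = 28 + 2 = 30 — OK.
(2) m - g = 13 - 26 = -13 — OK.
(3) m = 13, and 13 ≠ 10 — OK.
(4) f = 16, m = 13; 16 > 13 (want ≤) — violated.
(5) j = 28 is outside [24, 27] — violated.
(6) h = 27 > 26, so we need n ≤ 6; n = 6 ≤ 6 — OK.
(7) k = 2 lies in [-2, 6] — OK.
(8) values 6 < 26 < 27 — OK.
(9) max(2, 13, 26) = 26 — OK.
(10) 2k - 4m = 2(2) - 4(13) = -48, not -47 — violated.
(11) max(27, 2) = 27 — OK.
(12) max(1, 27, 28) = 28 — OK.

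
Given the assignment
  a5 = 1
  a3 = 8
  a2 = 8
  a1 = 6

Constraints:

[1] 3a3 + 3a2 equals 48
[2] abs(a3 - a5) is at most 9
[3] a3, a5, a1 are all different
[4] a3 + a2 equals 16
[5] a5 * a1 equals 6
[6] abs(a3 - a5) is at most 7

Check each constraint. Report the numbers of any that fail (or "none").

All constraints are satisfied.

[1] 3a3 + 3a2 = 3(8) + 3(8) = 48  ✔
[2] abs(8 - 1) = 7; 7 ≤ 9  ✔
[3] values 8, 1, 6 are pairwise distinct  ✔
[4] a3 + a2 = 8 + 8 = 16  ✔
[5] a5 * a1 = 1 * 6 = 6  ✔
[6] abs(8 - 1) = 7; 7 ≤ 7  ✔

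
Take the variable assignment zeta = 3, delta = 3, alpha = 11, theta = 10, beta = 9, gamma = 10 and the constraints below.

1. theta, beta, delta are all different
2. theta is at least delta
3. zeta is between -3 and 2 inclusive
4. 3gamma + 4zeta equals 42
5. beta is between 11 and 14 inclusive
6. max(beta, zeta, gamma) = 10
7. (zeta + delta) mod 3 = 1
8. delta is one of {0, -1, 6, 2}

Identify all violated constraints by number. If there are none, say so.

Constraints 3, 5, 7, and 8 do not hold.

1. values 10, 9, 3 are pairwise distinct  ✔
2. theta = 10, delta = 3; 10 ≥ 3  ✔
3. zeta = 3 is outside [-3, 2]  ✘
4. 3gamma + 4zeta = 3(10) + 4(3) = 42  ✔
5. beta = 9 is outside [11, 14]  ✘
6. max(9, 3, 10) = 10  ✔
7. zeta + delta = 6; 6 mod 3 = 0, not 1  ✘
8. delta = 3 is not in {0, -1, 6, 2}  ✘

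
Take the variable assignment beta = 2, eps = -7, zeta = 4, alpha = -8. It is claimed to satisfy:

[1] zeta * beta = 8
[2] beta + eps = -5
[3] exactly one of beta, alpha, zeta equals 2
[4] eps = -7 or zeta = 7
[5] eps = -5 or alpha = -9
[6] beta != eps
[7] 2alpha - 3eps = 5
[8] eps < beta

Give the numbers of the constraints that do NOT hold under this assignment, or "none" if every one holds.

[1] zeta * beta = 4 * 2 = 8  true
[2] beta + eps = 2 + (-7) = -5  true
[3] beta=2, alpha=-8, zeta=4; 1 of them equals 2  true
[4] eps = -7 = -7 (first disjunct)  true
[5] eps = -7 ≠ -5 and alpha = -8 ≠ -9; both disjuncts false  false
[6] beta = 2, eps = -7; distinct  true
[7] 2alpha - 3eps = 2(-8) - 3(-7) = 5  true
[8] eps = -7, beta = 2; -7 < 2  true

The assignment fails constraint 5.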